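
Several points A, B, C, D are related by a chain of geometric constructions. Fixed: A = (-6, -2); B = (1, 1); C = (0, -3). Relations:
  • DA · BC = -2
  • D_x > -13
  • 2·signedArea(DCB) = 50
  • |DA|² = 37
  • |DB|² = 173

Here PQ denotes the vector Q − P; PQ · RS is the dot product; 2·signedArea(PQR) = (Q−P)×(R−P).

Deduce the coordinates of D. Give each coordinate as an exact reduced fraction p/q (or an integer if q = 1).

D = (-12, -1)

1. D_x = -12  [DA · BC = -2 ∩ 2·signedArea(DCB) = 50]
2. D_y = -1  [DA · BC = -2 ∩ 2·signedArea(DCB) = 50]
   → D = (-12, -1)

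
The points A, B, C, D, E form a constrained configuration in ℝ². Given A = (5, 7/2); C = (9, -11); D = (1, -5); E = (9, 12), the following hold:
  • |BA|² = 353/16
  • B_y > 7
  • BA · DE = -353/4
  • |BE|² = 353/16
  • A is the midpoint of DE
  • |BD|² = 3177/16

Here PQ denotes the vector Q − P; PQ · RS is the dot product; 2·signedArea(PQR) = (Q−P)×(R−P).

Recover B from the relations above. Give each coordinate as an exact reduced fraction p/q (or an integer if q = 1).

B = (7, 31/4)

1. B_x = 7  [line -8·x + -17·y + 751/4 = 0 ∩ |BD|² = 3177/16]
2. B_y = 31/4  [line -8·x + -17·y + 751/4 = 0 ∩ |BD|² = 3177/16]
   → B = (7, 31/4)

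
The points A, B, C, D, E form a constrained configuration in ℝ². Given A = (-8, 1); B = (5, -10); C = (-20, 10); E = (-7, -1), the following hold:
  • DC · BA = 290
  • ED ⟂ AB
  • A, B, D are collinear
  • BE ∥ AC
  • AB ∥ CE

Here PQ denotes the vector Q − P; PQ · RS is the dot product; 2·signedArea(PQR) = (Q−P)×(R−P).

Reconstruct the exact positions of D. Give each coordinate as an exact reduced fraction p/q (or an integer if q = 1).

1. D_x = -373/58  [A, B, D are collinear ∩ ED ⟂ AB]
2. D_y = -19/58  [A, B, D are collinear ∩ ED ⟂ AB]
   → D = (-373/58, -19/58)

D = (-373/58, -19/58)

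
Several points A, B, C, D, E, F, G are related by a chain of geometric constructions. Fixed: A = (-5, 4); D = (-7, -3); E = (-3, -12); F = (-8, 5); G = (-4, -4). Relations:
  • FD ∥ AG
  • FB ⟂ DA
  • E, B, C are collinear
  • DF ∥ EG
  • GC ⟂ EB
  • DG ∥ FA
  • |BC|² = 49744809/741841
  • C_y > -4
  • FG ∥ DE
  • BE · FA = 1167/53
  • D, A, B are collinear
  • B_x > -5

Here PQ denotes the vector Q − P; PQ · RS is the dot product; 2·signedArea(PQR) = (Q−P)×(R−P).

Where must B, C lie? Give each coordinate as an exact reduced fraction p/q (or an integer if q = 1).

B = (-263/53, 219/53)
C = (-2947699/741841, -2964972/741841)

1. B_x = -263/53  [D, A, B are collinear ∩ FB ⟂ DA]
2. B_y = 219/53  [D, A, B are collinear ∩ FB ⟂ DA]
   → B = (-263/53, 219/53)
3. C_x = -2947699/741841  [E, B, C are collinear ∩ GC ⟂ EB]
4. C_y = -2964972/741841  [E, B, C are collinear ∩ GC ⟂ EB]
   → C = (-2947699/741841, -2964972/741841)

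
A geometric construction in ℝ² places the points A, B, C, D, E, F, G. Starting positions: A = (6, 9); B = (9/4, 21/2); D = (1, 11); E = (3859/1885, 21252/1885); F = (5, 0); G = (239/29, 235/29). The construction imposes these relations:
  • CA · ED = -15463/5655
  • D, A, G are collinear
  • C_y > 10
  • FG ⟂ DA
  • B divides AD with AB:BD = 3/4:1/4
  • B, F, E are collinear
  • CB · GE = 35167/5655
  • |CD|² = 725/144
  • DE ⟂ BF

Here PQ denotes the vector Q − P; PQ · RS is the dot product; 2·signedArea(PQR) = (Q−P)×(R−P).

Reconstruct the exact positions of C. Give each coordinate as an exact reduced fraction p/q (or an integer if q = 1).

C = (37/12, 61/6)

1. C_x = 37/12  [CA · ED = -15463/5655 ∩ CB · GE = 35167/5655]
2. C_y = 61/6  [CA · ED = -15463/5655 ∩ CB · GE = 35167/5655]
   → C = (37/12, 61/6)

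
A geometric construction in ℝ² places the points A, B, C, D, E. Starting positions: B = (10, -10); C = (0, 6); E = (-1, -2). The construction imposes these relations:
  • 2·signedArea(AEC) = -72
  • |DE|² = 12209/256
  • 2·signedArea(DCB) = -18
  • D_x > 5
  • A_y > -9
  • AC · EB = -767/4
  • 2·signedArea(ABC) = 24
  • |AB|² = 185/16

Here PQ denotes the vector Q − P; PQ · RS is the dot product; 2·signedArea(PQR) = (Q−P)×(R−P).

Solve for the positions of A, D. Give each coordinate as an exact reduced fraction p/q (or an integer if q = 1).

A = (29/4, -8)
D = (87/16, -9/2)

1. A_x = 29/4  [2·signedArea(ABC) = 24 ∩ AC · EB = -767/4]
2. A_y = -8  [2·signedArea(ABC) = 24 ∩ AC · EB = -767/4]
   → A = (29/4, -8)
3. D_x = 87/16  [line 16·x + 10·y + -42 = 0 ∩ |DE|² = 12209/256]
4. D_y = -9/2  [line 16·x + 10·y + -42 = 0 ∩ |DE|² = 12209/256]
   → D = (87/16, -9/2)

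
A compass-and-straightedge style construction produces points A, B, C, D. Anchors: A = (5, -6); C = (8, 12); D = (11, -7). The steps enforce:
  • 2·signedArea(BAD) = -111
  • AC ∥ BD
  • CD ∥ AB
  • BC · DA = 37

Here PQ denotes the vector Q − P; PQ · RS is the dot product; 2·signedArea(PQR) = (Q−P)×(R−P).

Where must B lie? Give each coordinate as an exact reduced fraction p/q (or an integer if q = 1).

1. B_x = 8  [AC ∥ BD ∩ CD ∥ AB]
2. B_y = -25  [AC ∥ BD ∩ CD ∥ AB]
   → B = (8, -25)

B = (8, -25)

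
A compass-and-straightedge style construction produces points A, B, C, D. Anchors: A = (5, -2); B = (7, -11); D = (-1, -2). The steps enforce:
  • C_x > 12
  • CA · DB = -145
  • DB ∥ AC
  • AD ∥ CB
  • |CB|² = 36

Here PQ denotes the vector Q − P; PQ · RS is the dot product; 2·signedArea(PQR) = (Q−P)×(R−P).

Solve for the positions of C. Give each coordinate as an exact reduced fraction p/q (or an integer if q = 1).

1. C_x = 13  [AD ∥ CB ∩ DB ∥ AC]
2. C_y = -11  [AD ∥ CB ∩ DB ∥ AC]
   → C = (13, -11)

C = (13, -11)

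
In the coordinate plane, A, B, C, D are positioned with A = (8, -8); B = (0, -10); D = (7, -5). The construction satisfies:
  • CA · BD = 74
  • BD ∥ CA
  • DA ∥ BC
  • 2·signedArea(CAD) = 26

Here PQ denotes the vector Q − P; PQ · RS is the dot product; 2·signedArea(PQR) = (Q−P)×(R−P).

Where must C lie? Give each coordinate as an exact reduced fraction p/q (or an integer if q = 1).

C = (1, -13)

1. C_x = 1  [BD ∥ CA ∩ DA ∥ BC]
2. C_y = -13  [BD ∥ CA ∩ DA ∥ BC]
   → C = (1, -13)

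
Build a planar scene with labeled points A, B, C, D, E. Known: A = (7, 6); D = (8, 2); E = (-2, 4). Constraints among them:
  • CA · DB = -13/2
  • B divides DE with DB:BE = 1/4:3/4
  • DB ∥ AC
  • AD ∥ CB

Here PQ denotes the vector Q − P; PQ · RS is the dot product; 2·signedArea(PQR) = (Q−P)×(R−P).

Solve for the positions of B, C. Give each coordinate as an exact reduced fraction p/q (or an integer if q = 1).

1. B_x = 11/2  [B divides DE with DB:BE = 1/4:3/4]
2. B_y = 5/2  [B divides DE with DB:BE = 1/4:3/4]
   → B = (11/2, 5/2)
3. C_x = 9/2  [AD ∥ CB ∩ DB ∥ AC]
4. C_y = 13/2  [AD ∥ CB ∩ DB ∥ AC]
   → C = (9/2, 13/2)

B = (11/2, 5/2)
C = (9/2, 13/2)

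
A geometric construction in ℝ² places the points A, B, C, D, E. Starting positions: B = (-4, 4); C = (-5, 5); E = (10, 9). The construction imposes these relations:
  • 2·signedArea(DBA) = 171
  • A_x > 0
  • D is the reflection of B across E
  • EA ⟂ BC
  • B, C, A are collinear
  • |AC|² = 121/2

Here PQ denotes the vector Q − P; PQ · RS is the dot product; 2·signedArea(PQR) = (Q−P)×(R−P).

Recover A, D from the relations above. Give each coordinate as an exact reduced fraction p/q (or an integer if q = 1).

A = (1/2, -1/2)
D = (24, 14)

1. A_x = 1/2  [B, C, A are collinear ∩ EA ⟂ BC]
2. A_y = -1/2  [B, C, A are collinear ∩ EA ⟂ BC]
   → A = (1/2, -1/2)
3. D_x = 24  [D is the reflection of B across E]
4. D_y = 14  [D is the reflection of B across E]
   → D = (24, 14)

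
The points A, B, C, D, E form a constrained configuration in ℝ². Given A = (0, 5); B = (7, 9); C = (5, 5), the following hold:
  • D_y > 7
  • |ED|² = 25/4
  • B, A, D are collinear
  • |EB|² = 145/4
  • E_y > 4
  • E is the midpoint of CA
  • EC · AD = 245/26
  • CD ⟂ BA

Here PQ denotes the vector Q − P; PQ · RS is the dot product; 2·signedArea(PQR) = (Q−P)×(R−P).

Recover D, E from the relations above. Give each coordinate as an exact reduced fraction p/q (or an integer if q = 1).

1. D_x = 49/13  [B, A, D are collinear ∩ CD ⟂ BA]
2. D_y = 93/13  [B, A, D are collinear ∩ CD ⟂ BA]
   → D = (49/13, 93/13)
3. E_x = 5/2  [E is the midpoint of CA]
4. E_y = 5  [E is the midpoint of CA]
   → E = (5/2, 5)

D = (49/13, 93/13)
E = (5/2, 5)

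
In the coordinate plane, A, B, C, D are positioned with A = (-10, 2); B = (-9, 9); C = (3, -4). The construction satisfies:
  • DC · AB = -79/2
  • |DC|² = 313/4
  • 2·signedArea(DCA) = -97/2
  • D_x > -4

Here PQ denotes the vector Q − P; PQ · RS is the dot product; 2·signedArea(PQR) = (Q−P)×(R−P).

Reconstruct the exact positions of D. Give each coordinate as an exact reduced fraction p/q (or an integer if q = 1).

D = (-3, 5/2)

1. D_x = -3  [2·signedArea(DCA) = -97/2 ∩ DC · AB = -79/2]
2. D_y = 5/2  [2·signedArea(DCA) = -97/2 ∩ DC · AB = -79/2]
   → D = (-3, 5/2)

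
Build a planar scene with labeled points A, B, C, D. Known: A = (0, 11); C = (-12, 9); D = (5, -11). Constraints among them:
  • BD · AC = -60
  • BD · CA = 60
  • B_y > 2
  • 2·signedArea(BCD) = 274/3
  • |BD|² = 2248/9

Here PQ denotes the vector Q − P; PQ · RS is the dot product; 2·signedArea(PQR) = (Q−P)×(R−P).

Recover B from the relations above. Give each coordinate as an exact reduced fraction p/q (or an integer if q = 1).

B = (-7/3, 3)

1. B_x = -7/3  [BD · AC = -60 ∩ 2·signedArea(BCD) = 274/3]
2. B_y = 3  [BD · AC = -60 ∩ 2·signedArea(BCD) = 274/3]
   → B = (-7/3, 3)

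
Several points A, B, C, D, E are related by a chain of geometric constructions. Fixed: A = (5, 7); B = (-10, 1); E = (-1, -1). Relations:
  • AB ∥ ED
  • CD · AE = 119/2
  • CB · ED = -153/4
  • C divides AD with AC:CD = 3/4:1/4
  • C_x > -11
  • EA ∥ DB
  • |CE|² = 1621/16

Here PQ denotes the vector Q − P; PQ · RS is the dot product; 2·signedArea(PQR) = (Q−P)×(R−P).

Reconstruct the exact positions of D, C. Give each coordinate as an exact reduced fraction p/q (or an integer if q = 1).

C = (-43/4, -7/2)
D = (-16, -7)

1. D_x = -16  [EA ∥ DB ∩ AB ∥ ED]
2. D_y = -7  [EA ∥ DB ∩ AB ∥ ED]
   → D = (-16, -7)
3. C_x = -43/4  [C divides AD with AC:CD = 3/4:1/4]
4. C_y = -7/2  [C divides AD with AC:CD = 3/4:1/4]
   → C = (-43/4, -7/2)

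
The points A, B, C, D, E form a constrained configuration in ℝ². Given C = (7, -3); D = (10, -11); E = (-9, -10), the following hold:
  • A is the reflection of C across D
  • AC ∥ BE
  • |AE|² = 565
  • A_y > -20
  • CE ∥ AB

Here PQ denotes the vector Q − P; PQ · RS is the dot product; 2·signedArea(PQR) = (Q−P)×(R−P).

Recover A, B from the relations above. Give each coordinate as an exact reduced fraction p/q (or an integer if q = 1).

A = (13, -19)
B = (-3, -26)

1. A_x = 13  [A is the reflection of C across D]
2. A_y = -19  [A is the reflection of C across D]
   → A = (13, -19)
3. B_x = -3  [AC ∥ BE ∩ CE ∥ AB]
4. B_y = -26  [AC ∥ BE ∩ CE ∥ AB]
   → B = (-3, -26)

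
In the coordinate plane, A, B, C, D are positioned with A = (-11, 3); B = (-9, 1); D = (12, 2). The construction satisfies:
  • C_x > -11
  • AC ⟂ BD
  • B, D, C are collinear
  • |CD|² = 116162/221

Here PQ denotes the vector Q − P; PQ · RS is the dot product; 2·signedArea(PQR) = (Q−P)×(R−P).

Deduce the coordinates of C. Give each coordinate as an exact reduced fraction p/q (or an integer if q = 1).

C = (-2409/221, 201/221)

1. C_x = -2409/221  [B, D, C are collinear ∩ AC ⟂ BD]
2. C_y = 201/221  [B, D, C are collinear ∩ AC ⟂ BD]
   → C = (-2409/221, 201/221)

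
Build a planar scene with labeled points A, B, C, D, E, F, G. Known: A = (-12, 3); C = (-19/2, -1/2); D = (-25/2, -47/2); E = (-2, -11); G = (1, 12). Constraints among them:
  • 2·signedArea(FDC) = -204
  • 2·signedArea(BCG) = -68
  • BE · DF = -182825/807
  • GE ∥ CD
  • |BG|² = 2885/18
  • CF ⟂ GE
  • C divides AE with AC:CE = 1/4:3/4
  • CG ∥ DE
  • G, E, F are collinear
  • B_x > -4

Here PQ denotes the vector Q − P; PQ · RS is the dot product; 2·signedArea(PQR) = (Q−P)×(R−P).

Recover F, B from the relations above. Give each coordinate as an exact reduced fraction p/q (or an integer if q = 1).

1. F_x = -419/538  [G, E, F are collinear ∩ CF ⟂ GE]
2. F_y = -881/538  [G, E, F are collinear ∩ CF ⟂ GE]
   → F = (-419/538, -881/538)
3. B_x = -7/2  [2·signedArea(BCG) = -68 ∩ BE · DF = -182825/807]
4. B_y = 1/6  [2·signedArea(BCG) = -68 ∩ BE · DF = -182825/807]
   → B = (-7/2, 1/6)

B = (-7/2, 1/6)
F = (-419/538, -881/538)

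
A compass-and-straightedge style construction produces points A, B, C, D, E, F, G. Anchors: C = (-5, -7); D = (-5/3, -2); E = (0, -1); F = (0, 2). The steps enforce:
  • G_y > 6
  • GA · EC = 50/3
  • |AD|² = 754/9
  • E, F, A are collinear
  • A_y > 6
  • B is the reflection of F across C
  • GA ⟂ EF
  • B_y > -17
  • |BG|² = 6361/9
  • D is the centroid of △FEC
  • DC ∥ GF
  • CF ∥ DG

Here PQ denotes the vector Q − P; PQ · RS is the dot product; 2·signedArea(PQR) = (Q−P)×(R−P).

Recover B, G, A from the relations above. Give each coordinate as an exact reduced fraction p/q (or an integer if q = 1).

A = (0, 7)
B = (-10, -16)
G = (10/3, 7)

1. B_x = -10  [B is the reflection of F across C]
2. B_y = -16  [B is the reflection of F across C]
   → B = (-10, -16)
3. G_x = 10/3  [DC ∥ GF ∩ CF ∥ DG]
4. G_y = 7  [DC ∥ GF ∩ CF ∥ DG]
   → G = (10/3, 7)
5. A_x = 0  [E, F, A are collinear ∩ GA ⟂ EF]
6. A_y = 7  [E, F, A are collinear ∩ GA ⟂ EF]
   → A = (0, 7)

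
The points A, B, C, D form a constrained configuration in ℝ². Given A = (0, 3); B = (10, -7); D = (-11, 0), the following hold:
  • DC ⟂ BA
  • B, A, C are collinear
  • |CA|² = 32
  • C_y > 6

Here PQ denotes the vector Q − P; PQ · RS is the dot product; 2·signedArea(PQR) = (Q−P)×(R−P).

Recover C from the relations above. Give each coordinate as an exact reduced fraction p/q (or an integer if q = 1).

C = (-4, 7)

1. C_x = -4  [B, A, C are collinear ∩ DC ⟂ BA]
2. C_y = 7  [B, A, C are collinear ∩ DC ⟂ BA]
   → C = (-4, 7)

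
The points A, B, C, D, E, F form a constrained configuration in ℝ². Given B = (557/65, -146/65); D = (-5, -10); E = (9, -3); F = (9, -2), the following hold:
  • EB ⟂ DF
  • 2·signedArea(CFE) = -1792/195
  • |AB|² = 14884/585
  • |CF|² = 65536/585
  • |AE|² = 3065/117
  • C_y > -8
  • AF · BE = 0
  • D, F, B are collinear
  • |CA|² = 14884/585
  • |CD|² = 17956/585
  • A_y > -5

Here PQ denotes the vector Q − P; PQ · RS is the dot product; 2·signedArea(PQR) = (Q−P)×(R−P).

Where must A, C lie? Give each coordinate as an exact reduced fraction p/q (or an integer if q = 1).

1. C_x = -37/195  [2·signedArea(CFE) = -1792/195]
2. C_y = -1414/195  [|CD|² = 17956/585]
   → C = (-37/195, -1414/195)
3. A_x = 817/195  [line -28/65·x + 49/65·y + 70/13 = 0 ∩ |CA|² = 14884/585]
4. A_y = -926/195  [line -28/65·x + 49/65·y + 70/13 = 0 ∩ |CA|² = 14884/585]
   → A = (817/195, -926/195)

A = (817/195, -926/195)
C = (-37/195, -1414/195)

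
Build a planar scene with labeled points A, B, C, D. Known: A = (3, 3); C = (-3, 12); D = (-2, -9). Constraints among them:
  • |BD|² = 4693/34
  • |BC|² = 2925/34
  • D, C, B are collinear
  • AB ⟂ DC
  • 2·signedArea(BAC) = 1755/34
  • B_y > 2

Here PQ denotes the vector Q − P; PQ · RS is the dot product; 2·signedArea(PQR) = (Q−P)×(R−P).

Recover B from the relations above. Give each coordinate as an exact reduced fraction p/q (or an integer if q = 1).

1. B_x = -87/34  [D, C, B are collinear ∩ AB ⟂ DC]
2. B_y = 93/34  [D, C, B are collinear ∩ AB ⟂ DC]
   → B = (-87/34, 93/34)

B = (-87/34, 93/34)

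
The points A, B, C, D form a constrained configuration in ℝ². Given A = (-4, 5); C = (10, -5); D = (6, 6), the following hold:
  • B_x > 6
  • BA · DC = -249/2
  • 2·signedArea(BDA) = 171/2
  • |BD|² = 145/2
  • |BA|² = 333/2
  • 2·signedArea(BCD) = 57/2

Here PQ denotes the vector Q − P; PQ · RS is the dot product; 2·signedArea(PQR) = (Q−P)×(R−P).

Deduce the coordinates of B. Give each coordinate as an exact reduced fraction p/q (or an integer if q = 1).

B = (13/2, -5/2)

1. B_x = 13/2  [2·signedArea(BCD) = 57/2 ∩ BA · DC = -249/2]
2. B_y = -5/2  [2·signedArea(BCD) = 57/2 ∩ BA · DC = -249/2]
   → B = (13/2, -5/2)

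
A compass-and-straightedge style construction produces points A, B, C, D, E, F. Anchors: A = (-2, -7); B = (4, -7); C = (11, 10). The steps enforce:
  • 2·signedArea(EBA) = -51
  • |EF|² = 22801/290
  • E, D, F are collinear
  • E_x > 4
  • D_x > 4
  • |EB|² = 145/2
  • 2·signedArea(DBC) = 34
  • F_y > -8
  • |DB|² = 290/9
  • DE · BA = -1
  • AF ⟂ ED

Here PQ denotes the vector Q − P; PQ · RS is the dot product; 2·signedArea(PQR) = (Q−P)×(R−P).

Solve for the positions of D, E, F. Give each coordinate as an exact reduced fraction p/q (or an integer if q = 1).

D = (13/3, -4/3)
E = (9/2, 3/2)
F = (577/145, -1066/145)

1. D_x = 13/3  [line -17·x + 7·y + 83 = 0 ∩ |DB|² = 290/9]
2. D_y = -4/3  [line -17·x + 7·y + 83 = 0 ∩ |DB|² = 290/9]
   → D = (13/3, -4/3)
3. E_x = 9/2  [2·signedArea(EBA) = -51 ∩ DE · BA = -1]
4. E_y = 3/2  [2·signedArea(EBA) = -51 ∩ DE · BA = -1]
   → E = (9/2, 3/2)
5. F_x = 577/145  [E, D, F are collinear ∩ AF ⟂ ED]
6. F_y = -1066/145  [E, D, F are collinear ∩ AF ⟂ ED]
   → F = (577/145, -1066/145)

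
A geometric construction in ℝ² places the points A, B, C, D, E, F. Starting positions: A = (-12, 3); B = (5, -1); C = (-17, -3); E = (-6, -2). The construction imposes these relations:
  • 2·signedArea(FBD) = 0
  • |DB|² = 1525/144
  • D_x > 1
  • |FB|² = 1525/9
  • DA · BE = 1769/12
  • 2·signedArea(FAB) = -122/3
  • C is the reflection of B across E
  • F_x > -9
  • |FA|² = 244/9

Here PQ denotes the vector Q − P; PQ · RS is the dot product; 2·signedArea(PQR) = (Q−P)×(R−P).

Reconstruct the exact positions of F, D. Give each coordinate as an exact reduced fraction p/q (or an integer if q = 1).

D = (7/4, -5/6)
F = (-8, -1/3)

1. F_x = -8  [line 4·x + 17·y + 113/3 = 0 ∩ |FA|² = 244/9]
2. F_y = -1/3  [line 4·x + 17·y + 113/3 = 0 ∩ |FA|² = 244/9]
   → F = (-8, -1/3)
3. D_x = 7/4  [2·signedArea(FBD) = 0 ∩ DA · BE = 1769/12]
4. D_y = -5/6  [2·signedArea(FBD) = 0 ∩ DA · BE = 1769/12]
   → D = (7/4, -5/6)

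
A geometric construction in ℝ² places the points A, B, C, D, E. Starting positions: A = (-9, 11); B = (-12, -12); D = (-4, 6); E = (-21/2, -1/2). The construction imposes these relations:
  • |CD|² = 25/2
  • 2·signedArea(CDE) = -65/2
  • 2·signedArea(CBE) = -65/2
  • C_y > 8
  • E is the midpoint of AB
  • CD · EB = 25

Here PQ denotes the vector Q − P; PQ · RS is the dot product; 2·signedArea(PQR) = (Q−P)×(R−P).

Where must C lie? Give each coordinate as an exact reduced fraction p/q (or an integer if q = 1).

C = (-13/2, 17/2)

1. C_x = -13/2  [2·signedArea(CDE) = -65/2 ∩ CD · EB = 25]
2. C_y = 17/2  [2·signedArea(CDE) = -65/2 ∩ CD · EB = 25]
   → C = (-13/2, 17/2)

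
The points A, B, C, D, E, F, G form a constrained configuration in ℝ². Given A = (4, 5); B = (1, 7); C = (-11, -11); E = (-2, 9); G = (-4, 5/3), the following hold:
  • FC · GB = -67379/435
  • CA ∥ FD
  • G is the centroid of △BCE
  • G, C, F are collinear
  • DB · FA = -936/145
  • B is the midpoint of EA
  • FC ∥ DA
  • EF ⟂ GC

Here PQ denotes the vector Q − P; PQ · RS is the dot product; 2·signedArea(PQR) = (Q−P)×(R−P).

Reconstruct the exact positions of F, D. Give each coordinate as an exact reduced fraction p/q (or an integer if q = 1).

D = (2113/145, 3499/145)
F = (-62/145, 1179/145)

1. F_x = -62/145  [G, C, F are collinear ∩ EF ⟂ GC]
2. F_y = 1179/145  [G, C, F are collinear ∩ EF ⟂ GC]
   → F = (-62/145, 1179/145)
3. D_x = 2113/145  [FC ∥ DA ∩ CA ∥ FD]
4. D_y = 3499/145  [FC ∥ DA ∩ CA ∥ FD]
   → D = (2113/145, 3499/145)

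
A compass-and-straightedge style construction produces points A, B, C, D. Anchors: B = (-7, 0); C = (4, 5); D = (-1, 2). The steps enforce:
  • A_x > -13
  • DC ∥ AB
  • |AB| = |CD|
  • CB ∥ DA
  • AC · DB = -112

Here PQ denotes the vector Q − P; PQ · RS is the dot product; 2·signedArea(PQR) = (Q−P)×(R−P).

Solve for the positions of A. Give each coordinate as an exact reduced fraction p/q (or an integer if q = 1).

A = (-12, -3)

1. A_x = -12  [DC ∥ AB ∩ CB ∥ DA]
2. A_y = -3  [DC ∥ AB ∩ CB ∥ DA]
   → A = (-12, -3)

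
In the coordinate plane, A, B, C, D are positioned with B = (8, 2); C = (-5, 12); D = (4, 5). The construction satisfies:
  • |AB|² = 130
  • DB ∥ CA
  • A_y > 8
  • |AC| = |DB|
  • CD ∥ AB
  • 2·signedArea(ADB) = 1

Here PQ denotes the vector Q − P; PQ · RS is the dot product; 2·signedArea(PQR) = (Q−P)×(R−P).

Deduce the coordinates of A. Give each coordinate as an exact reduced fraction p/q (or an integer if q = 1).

A = (-1, 9)

1. A_x = -1  [CD ∥ AB ∩ DB ∥ CA]
2. A_y = 9  [CD ∥ AB ∩ DB ∥ CA]
   → A = (-1, 9)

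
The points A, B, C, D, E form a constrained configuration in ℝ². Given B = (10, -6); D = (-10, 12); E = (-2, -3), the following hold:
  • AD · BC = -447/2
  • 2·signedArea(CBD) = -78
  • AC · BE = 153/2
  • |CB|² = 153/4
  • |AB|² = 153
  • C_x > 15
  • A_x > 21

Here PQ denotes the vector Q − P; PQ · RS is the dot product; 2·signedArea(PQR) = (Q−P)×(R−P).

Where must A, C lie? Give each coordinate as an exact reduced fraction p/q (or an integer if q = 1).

1. C_x = 16  [line -18·x + -20·y + 138 = 0 ∩ |CB|² = 153/4]
2. C_y = -15/2  [line -18·x + -20·y + 138 = 0 ∩ |CB|² = 153/4]
   → C = (16, -15/2)
3. A_x = 22  [line -6·x + 3/2·y + 291/2 = 0 ∩ |AB|² = 153]
4. A_y = -9  [line -6·x + 3/2·y + 291/2 = 0 ∩ |AB|² = 153]
   → A = (22, -9)

A = (22, -9)
C = (16, -15/2)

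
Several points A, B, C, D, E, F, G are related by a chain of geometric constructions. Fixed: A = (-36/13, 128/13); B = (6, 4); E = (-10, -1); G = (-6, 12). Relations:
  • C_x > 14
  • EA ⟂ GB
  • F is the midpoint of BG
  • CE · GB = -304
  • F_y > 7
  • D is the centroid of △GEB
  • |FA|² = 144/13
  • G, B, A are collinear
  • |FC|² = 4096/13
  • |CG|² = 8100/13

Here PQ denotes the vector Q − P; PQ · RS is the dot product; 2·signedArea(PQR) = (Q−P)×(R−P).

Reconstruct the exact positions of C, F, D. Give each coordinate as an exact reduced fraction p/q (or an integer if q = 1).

1. C_x = 192/13  [line -12·x + 8·y + 192 = 0 ∩ |CG|² = 8100/13]
2. C_y = -24/13  [line -12·x + 8·y + 192 = 0 ∩ |CG|² = 8100/13]
   → C = (192/13, -24/13)
3. F_x = 0  [F is the midpoint of BG]
4. F_y = 8  [F is the midpoint of BG]
   → F = (0, 8)
5. D_x = -10/3  [D is the centroid of △GEB]
6. D_y = 5  [D is the centroid of △GEB]
   → D = (-10/3, 5)

C = (192/13, -24/13)
D = (-10/3, 5)
F = (0, 8)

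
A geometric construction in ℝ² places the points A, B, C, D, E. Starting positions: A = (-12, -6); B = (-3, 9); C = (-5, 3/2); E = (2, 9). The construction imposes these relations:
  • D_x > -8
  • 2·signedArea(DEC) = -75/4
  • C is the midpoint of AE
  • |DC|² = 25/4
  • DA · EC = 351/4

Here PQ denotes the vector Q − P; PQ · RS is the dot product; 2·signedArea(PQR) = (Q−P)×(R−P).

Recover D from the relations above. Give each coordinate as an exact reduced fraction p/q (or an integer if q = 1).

1. D_x = -15/2  [DA · EC = 351/4 ∩ 2·signedArea(DEC) = -75/4]
2. D_y = 3/2  [DA · EC = 351/4 ∩ 2·signedArea(DEC) = -75/4]
   → D = (-15/2, 3/2)

D = (-15/2, 3/2)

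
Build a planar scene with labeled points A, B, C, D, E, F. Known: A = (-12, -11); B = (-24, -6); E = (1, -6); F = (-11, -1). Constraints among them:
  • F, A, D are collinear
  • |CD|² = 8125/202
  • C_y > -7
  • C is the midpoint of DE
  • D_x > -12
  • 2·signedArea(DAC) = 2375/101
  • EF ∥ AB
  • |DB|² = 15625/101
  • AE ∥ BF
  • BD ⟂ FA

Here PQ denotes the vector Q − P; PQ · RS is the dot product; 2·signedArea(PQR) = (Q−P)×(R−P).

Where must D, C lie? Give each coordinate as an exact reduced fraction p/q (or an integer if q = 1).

C = (-1073/202, -1337/202)
D = (-1174/101, -731/101)

1. D_x = -1174/101  [F, A, D are collinear ∩ BD ⟂ FA]
2. D_y = -731/101  [F, A, D are collinear ∩ BD ⟂ FA]
   → D = (-1174/101, -731/101)
3. C_x = -1073/202  [C is the midpoint of DE]
4. C_y = -1337/202  [C is the midpoint of DE]
   → C = (-1073/202, -1337/202)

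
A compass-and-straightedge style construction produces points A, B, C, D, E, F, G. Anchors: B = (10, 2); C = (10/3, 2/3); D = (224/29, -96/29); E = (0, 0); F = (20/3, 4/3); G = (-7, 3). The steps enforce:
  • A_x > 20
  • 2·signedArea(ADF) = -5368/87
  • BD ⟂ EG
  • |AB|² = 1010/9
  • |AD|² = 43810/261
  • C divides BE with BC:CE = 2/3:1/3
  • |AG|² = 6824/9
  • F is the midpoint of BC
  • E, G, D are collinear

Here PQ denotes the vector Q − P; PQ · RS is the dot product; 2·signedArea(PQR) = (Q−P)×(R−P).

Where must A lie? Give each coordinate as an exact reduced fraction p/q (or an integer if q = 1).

1. A_x = 61/3  [line -404/87·x + -92/87·y + 2728/29 = 0 ∩ |AB|² = 1010/9]
2. A_y = -1/3  [line -404/87·x + -92/87·y + 2728/29 = 0 ∩ |AB|² = 1010/9]
   → A = (61/3, -1/3)

A = (61/3, -1/3)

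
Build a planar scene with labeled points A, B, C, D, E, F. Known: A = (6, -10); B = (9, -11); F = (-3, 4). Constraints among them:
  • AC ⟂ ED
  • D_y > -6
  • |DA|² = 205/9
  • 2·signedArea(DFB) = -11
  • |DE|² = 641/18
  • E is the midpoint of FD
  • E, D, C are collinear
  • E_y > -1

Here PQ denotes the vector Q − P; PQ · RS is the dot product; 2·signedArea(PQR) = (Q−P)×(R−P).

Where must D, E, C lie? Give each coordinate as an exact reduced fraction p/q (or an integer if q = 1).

C = (8649/1282, -12127/1282)
D = (4, -17/3)
E = (1/2, -5/6)

1. D_x = 4  [line 15·x + 12·y + 8 = 0 ∩ |DA|² = 205/9]
2. D_y = -17/3  [line 15·x + 12·y + 8 = 0 ∩ |DA|² = 205/9]
   → D = (4, -17/3)
3. E_x = 1/2  [E is the midpoint of FD]
4. E_y = -5/6  [E is the midpoint of FD]
   → E = (1/2, -5/6)
5. C_x = 8649/1282  [E, D, C are collinear ∩ AC ⟂ ED]
6. C_y = -12127/1282  [E, D, C are collinear ∩ AC ⟂ ED]
   → C = (8649/1282, -12127/1282)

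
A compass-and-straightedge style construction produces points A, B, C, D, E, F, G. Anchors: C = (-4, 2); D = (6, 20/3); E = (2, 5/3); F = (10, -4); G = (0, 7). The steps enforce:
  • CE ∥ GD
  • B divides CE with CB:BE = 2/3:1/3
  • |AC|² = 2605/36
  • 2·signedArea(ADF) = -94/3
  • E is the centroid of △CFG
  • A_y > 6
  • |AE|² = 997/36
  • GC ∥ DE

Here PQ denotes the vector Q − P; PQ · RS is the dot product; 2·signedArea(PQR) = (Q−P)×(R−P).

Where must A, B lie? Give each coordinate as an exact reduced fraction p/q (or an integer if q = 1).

A = (3, 41/6)
B = (0, 16/9)

1. A_x = 3  [line 32/3·x + 4·y + -178/3 = 0 ∩ |AC|² = 2605/36]
2. A_y = 41/6  [line 32/3·x + 4·y + -178/3 = 0 ∩ |AC|² = 2605/36]
   → A = (3, 41/6)
3. B_x = 0  [B divides CE with CB:BE = 2/3:1/3]
4. B_y = 16/9  [B divides CE with CB:BE = 2/3:1/3]
   → B = (0, 16/9)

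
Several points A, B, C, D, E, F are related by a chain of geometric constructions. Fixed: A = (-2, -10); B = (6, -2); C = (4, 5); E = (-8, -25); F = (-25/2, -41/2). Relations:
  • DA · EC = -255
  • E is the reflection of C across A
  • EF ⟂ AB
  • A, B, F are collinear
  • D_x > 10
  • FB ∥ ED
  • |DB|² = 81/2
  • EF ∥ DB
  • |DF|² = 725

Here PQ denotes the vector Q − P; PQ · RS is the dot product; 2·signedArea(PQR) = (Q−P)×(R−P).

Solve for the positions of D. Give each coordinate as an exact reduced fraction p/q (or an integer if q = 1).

D = (21/2, -13/2)

1. D_x = 21/2  [EF ∥ DB ∩ FB ∥ ED]
2. D_y = -13/2  [EF ∥ DB ∩ FB ∥ ED]
   → D = (21/2, -13/2)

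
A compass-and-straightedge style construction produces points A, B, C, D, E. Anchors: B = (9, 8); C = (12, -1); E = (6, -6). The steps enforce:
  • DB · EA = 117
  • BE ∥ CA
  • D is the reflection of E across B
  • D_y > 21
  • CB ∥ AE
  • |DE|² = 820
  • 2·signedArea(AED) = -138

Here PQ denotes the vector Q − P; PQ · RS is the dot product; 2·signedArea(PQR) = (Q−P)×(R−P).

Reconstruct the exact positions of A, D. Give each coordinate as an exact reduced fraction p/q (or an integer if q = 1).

1. A_x = 9  [CB ∥ AE ∩ BE ∥ CA]
2. A_y = -15  [CB ∥ AE ∩ BE ∥ CA]
   → A = (9, -15)
3. D_x = 12  [D is the reflection of E across B]
4. D_y = 22  [D is the reflection of E across B]
   → D = (12, 22)

A = (9, -15)
D = (12, 22)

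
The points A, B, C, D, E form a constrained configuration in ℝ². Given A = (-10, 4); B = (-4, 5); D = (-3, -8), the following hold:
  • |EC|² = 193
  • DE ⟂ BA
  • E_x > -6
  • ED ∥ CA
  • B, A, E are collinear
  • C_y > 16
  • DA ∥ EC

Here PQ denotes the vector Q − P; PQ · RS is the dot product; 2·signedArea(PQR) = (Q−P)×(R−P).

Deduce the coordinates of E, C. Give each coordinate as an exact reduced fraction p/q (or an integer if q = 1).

1. E_x = -190/37  [B, A, E are collinear ∩ DE ⟂ BA]
2. E_y = 178/37  [B, A, E are collinear ∩ DE ⟂ BA]
   → E = (-190/37, 178/37)
3. C_x = -449/37  [ED ∥ CA ∩ DA ∥ EC]
4. C_y = 622/37  [ED ∥ CA ∩ DA ∥ EC]
   → C = (-449/37, 622/37)

C = (-449/37, 622/37)
E = (-190/37, 178/37)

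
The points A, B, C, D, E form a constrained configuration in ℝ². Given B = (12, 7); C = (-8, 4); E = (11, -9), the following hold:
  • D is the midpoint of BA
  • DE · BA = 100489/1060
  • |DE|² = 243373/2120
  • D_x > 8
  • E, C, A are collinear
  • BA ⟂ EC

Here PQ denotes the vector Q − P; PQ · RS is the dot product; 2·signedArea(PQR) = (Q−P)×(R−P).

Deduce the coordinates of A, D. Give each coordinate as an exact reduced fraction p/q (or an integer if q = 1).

A = (2239/530, -2313/530)
D = (8599/1060, 1397/1060)

1. A_x = 2239/530  [E, C, A are collinear ∩ BA ⟂ EC]
2. A_y = -2313/530  [E, C, A are collinear ∩ BA ⟂ EC]
   → A = (2239/530, -2313/530)
3. D_x = 8599/1060  [D is the midpoint of BA]
4. D_y = 1397/1060  [D is the midpoint of BA]
   → D = (8599/1060, 1397/1060)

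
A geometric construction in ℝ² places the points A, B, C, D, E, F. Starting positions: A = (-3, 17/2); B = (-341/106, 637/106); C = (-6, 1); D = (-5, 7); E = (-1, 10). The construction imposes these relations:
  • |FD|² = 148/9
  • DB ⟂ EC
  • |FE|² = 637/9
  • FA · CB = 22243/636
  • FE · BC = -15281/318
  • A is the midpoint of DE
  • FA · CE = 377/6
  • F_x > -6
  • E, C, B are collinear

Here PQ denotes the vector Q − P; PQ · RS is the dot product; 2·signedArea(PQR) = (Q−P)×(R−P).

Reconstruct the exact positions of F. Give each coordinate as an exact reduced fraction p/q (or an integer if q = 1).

1. F_x = -17/3  [line 295/106·x + 531/106·y + 118/159 = 0 ∩ |FD|² = 148/9]
2. F_y = 3  [line 295/106·x + 531/106·y + 118/159 = 0 ∩ |FD|² = 148/9]
   → F = (-17/3, 3)

F = (-17/3, 3)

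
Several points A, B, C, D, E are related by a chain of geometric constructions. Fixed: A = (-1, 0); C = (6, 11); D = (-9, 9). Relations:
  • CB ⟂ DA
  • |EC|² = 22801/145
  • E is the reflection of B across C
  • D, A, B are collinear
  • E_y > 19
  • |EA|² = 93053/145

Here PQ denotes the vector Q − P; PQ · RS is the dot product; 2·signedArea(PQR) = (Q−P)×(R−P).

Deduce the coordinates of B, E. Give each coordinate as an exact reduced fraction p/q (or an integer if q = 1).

1. B_x = -489/145  [D, A, B are collinear ∩ CB ⟂ DA]
2. B_y = 387/145  [D, A, B are collinear ∩ CB ⟂ DA]
   → B = (-489/145, 387/145)
3. E_x = 2229/145  [E is the reflection of B across C]
4. E_y = 2803/145  [E is the reflection of B across C]
   → E = (2229/145, 2803/145)

B = (-489/145, 387/145)
E = (2229/145, 2803/145)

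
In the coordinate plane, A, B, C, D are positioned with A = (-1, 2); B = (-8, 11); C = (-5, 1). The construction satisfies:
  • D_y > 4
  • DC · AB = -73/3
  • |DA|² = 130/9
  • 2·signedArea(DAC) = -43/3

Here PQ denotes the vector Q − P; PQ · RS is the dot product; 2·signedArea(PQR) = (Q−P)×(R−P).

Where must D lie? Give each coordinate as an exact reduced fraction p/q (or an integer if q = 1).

D = (-10/3, 5)

1. D_x = -10/3  [2·signedArea(DAC) = -43/3 ∩ DC · AB = -73/3]
2. D_y = 5  [2·signedArea(DAC) = -43/3 ∩ DC · AB = -73/3]
   → D = (-10/3, 5)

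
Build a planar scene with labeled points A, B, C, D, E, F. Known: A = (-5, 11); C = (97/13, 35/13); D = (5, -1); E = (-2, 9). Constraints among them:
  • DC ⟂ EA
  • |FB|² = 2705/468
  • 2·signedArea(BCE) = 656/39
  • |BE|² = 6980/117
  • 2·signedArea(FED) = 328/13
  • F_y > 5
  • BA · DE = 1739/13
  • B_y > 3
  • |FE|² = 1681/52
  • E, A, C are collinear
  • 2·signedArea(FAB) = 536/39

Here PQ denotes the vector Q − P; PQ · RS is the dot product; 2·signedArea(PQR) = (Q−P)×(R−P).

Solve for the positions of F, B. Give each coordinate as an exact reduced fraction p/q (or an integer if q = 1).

1. B_x = 136/39  [BA · DE = 1739/13 ∩ 2·signedArea(BCE) = 656/39]
2. B_y = 139/39  [BA · DE = 1739/13 ∩ 2·signedArea(BCE) = 656/39]
   → B = (136/39, 139/39)
3. F_x = 71/26  [2·signedArea(FED) = 328/13 ∩ 2·signedArea(FAB) = 536/39]
4. F_y = 76/13  [2·signedArea(FED) = 328/13 ∩ 2·signedArea(FAB) = 536/39]
   → F = (71/26, 76/13)

B = (136/39, 139/39)
F = (71/26, 76/13)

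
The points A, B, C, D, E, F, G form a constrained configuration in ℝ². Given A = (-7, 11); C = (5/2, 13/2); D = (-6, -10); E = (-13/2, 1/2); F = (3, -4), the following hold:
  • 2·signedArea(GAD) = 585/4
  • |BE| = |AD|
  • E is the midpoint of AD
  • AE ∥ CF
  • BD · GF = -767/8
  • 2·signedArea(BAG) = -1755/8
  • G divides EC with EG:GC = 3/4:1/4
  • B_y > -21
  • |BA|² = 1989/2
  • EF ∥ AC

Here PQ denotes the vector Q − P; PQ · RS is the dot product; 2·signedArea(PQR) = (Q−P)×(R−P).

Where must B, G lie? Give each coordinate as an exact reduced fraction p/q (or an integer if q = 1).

1. G_x = 1/4  [G divides EC with EG:GC = 3/4:1/4]
2. G_y = 5  [G divides EC with EG:GC = 3/4:1/4]
   → G = (1/4, 5)
3. B_x = -11/2  [BD · GF = -767/8 ∩ 2·signedArea(BAG) = -1755/8]
4. B_y = -41/2  [BD · GF = -767/8 ∩ 2·signedArea(BAG) = -1755/8]
   → B = (-11/2, -41/2)

B = (-11/2, -41/2)
G = (1/4, 5)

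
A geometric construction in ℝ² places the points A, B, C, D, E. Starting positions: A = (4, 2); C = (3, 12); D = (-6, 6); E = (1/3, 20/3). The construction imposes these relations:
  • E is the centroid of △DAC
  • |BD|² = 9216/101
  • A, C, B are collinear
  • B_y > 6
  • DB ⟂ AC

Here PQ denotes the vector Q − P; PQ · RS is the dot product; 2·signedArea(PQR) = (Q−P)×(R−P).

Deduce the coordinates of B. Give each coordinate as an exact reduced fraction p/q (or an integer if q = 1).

B = (354/101, 702/101)

1. B_x = 354/101  [A, C, B are collinear ∩ DB ⟂ AC]
2. B_y = 702/101  [A, C, B are collinear ∩ DB ⟂ AC]
   → B = (354/101, 702/101)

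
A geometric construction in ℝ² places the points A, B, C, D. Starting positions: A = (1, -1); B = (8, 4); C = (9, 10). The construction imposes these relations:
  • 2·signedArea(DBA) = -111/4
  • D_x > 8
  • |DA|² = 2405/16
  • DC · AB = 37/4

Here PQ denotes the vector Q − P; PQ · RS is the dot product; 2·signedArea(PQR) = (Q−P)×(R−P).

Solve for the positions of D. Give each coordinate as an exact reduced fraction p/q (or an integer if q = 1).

D = (35/4, 17/2)

1. D_x = 35/4  [2·signedArea(DBA) = -111/4 ∩ DC · AB = 37/4]
2. D_y = 17/2  [2·signedArea(DBA) = -111/4 ∩ DC · AB = 37/4]
   → D = (35/4, 17/2)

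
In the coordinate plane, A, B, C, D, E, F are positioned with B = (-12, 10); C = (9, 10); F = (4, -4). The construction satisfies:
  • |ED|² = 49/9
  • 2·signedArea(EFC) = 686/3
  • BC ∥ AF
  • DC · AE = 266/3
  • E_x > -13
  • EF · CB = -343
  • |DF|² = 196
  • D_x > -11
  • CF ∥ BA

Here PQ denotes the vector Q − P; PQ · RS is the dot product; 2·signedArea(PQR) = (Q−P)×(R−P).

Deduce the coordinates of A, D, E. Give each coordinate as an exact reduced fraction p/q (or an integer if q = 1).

A = (-17, -4)
D = (-10, -4)
E = (-37/3, -4)

1. A_x = -17  [BC ∥ AF ∩ CF ∥ BA]
2. A_y = -4  [BC ∥ AF ∩ CF ∥ BA]
   → A = (-17, -4)
3. E_x = -37/3  [2·signedArea(EFC) = 686/3 ∩ EF · CB = -343]
4. E_y = -4  [2·signedArea(EFC) = 686/3 ∩ EF · CB = -343]
   → E = (-37/3, -4)
5. D_x = -10  [DC · AE = 266/3]
6. D_y = -4  [|DF|² = 196]
   → D = (-10, -4)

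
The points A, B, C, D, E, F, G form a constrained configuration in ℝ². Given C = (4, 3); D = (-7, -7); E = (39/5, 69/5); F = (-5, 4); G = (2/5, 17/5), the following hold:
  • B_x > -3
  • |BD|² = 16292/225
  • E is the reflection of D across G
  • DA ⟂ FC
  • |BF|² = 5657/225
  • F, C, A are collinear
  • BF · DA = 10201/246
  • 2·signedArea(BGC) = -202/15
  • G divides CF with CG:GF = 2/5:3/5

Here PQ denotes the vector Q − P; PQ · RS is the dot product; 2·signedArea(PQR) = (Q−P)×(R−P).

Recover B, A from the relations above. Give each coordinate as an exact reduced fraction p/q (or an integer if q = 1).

A = (-473/82, 335/82)
B = (-31/15, -1/15)

1. B_x = -31/15  [line 2/5·x + 18/5·y + 16/15 = 0 ∩ |BF|² = 5657/225]
2. B_y = -1/15  [line 2/5·x + 18/5·y + 16/15 = 0 ∩ |BF|² = 5657/225]
   → B = (-31/15, -1/15)
3. A_x = -473/82  [BF · DA = 10201/246 ∩ F, C, A are collinear]
4. A_y = 335/82  [BF · DA = 10201/246 ∩ F, C, A are collinear]
   → A = (-473/82, 335/82)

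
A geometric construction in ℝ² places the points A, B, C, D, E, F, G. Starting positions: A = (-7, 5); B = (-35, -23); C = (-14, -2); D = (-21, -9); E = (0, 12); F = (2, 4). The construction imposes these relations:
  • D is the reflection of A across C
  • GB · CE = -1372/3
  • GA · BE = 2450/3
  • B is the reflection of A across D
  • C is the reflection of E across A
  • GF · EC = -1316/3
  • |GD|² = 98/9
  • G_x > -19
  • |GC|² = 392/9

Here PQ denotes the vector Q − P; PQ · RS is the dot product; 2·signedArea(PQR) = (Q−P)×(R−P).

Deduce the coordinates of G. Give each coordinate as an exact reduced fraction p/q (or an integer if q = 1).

1. G_x = -56/3  [line -35·x + -35·y + -2660/3 = 0 ∩ |GC|² = 392/9]
2. G_y = -20/3  [line -35·x + -35·y + -2660/3 = 0 ∩ |GC|² = 392/9]
   → G = (-56/3, -20/3)

G = (-56/3, -20/3)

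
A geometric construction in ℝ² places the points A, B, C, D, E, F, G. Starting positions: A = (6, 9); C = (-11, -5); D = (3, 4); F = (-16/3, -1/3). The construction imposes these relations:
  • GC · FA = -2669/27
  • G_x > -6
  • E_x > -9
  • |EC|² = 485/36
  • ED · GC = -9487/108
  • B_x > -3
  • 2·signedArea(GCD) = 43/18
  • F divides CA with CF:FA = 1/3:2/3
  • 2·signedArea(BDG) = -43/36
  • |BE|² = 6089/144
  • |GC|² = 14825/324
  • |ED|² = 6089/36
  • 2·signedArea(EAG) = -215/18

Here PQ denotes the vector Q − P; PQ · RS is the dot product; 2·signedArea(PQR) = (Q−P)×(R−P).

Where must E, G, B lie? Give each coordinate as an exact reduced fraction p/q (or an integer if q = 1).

1. G_x = -97/18  [GC · FA = -2669/27 ∩ 2·signedArea(GCD) = 43/18]
2. G_y = -11/9  [GC · FA = -2669/27 ∩ 2·signedArea(GCD) = 43/18]
   → G = (-97/18, -11/9)
3. E_x = -49/6  [ED · GC = -9487/108 ∩ 2·signedArea(EAG) = -215/18]
4. E_y = -8/3  [ED · GC = -9487/108 ∩ 2·signedArea(EAG) = -215/18]
   → E = (-49/6, -8/3)
5. B_x = -31/12  [line 47/9·x + -151/18·y + 229/12 = 0 ∩ |BE|² = 6089/144]
6. B_y = 2/3  [line 47/9·x + -151/18·y + 229/12 = 0 ∩ |BE|² = 6089/144]
   → B = (-31/12, 2/3)

B = (-31/12, 2/3)
E = (-49/6, -8/3)
G = (-97/18, -11/9)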